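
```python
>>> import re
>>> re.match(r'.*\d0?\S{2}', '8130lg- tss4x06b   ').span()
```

With `match`, the pattern is implicitly anchored at the beginning.
The match spans [0:16] → '8130lg- tss4x06b'.

(0, 16)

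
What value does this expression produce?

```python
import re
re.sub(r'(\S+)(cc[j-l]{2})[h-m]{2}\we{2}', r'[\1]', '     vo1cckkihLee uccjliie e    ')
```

'     [vo1] uccjliie e    '

Pattern: one or more of a non-whitespace character (captured); then the literal 'cc', then exactly 2 of a character in [j-l] (captured); then exactly 2 of a character in [h-m], then a word character, then exactly 2 of the literal 'e'.
`\1` in the replacement pulls in group 1's text for each match.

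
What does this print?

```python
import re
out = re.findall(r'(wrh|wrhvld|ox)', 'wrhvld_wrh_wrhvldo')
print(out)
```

The regex engine tests alternatives in the order written; an earlier branch that matches wins even if a later one would match more.
With a single group, `findall` returns only what that group captured — 3 items.

['wrh', 'wrh', 'wrh']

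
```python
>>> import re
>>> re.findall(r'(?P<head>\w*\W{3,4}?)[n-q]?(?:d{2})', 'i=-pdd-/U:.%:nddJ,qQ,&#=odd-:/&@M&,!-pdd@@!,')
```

Pattern: zero or more of a word character, then 3 to 4 of a non-word character (lazy) (captured as 'head'); then optionally a character in [n-q]; then exactly 2 of a literal 'd' (non-capturing group).
Matches: at [8:16] match 'U:.%:ndd', group 1 = 'U:.%:'; at [18:27] match 'qQ,&#=odd', group 1 = 'qQ,&#='; at [32:40] match 'M&,!-pdd', group 1 = 'M&,!-'.
With a single group, `findall` returns only what that group captured — 3 items.

['U:.%:', 'qQ,&#=', 'M&,!-']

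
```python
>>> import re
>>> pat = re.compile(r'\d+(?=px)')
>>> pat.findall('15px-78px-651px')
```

The lookaround is zero-width — it requires the adjacent text to match without consuming it, so the asserted text isn't part of the match.
`findall` yields the raw match text (3 of them) because the pattern has no groups.

['15', '78', '651']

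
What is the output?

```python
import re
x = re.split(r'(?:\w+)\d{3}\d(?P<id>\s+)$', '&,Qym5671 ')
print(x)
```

['&,', ' ', '']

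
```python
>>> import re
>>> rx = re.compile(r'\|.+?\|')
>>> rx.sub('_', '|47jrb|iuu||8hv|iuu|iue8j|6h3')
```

'_iuu_iuu_6h3'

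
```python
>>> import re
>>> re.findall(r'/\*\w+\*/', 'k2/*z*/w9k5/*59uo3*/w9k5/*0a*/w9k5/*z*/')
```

['/*z*/', '/*59uo3*/', '/*0a*/', '/*z*/']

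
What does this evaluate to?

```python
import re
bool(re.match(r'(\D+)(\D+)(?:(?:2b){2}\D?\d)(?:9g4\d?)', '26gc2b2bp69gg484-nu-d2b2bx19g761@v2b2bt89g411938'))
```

False

`re.match` won't scan ahead — the pattern has to work from the very first character.
Here the pattern fails at index 0, so the call returns None, and `bool(None)` is False.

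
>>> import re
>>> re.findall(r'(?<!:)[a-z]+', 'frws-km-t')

Because the assertion is negative and zero-width, positions next to the forbidden text are skipped.
Matches: at [0:4] → 'frws'; at [5:7] → 'km'; at [8:9] → 't'.
With no groups in the pattern, `findall` gives back each whole match — 3 here.

['frws', 'km', 't']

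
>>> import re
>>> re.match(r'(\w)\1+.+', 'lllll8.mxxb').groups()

('l',)

A backreference is literal: `\1` must see the identical characters the first group matched.
`re.match` only tries the pattern at the start of the string.
The match spans [0:11] → 'lllll8.mxxb'.
Captured: group 1 = 'l'.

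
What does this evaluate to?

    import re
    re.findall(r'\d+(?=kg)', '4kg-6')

['4']

Lookahead/lookbehind check context without consuming it, so the matched span excludes the asserted characters.
Matches: at [0:1] → '4'.
With no groups in the pattern, `findall` gives back each whole match — 1 here.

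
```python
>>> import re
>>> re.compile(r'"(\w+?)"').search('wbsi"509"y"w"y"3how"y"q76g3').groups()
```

('509',)

`search` walks the string left to right and returns the first match it finds.
The match spans [4:9] → '"509"'.
Captured: group 1 = '509'.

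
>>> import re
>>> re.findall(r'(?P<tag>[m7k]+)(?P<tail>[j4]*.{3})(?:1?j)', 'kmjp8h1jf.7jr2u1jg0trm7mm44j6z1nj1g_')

[('km', 'jp8h'), ('7', 'jr2u'), ('m7m', 'm44')]

2 groups means each result is a tuple of 2 captured strings — 3 here.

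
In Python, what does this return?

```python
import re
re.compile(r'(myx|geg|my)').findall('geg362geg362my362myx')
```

Alternation isn't longest-match — the leftmost alternative that fits at this position is chosen.
Walking the string: at [0:3] match 'geg', group 1 = 'geg'; at [6:9] match 'geg', group 1 = 'geg'; at [12:14] match 'my', group 1 = 'my'; at [17:20] match 'myx', group 1 = 'myx'.
With a single group, `findall` returns only what that group captured — 4 items.

['geg', 'geg', 'my', 'myx']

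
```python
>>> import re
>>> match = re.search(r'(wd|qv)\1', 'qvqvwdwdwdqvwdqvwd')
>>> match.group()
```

`\1` is not a pattern — it's the concrete string captured by group 1, re-applied verbatim.
`re.search` tries every starting position until one works.
The match spans [0:4] → 'qvqv'.
Captured: group 1 = 'qv'.

'qvqv'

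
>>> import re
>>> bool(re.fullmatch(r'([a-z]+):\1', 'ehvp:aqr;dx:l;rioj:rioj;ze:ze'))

False

The backreference `\1` re-matches whatever the first group consumed, character for character.
`re.fullmatch` requires the pattern to consume the entire string.
Here the string isn't matched end-to-end, so the call returns None, and `bool(None)` is False.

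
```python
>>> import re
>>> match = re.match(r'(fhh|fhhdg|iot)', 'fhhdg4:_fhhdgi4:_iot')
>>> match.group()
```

The regex engine tests alternatives in the order written; an earlier branch that matches wins even if a later one would match more.
`match` is anchored at position 0; if the pattern doesn't fit there, it returns None.
The match spans [0:3] → 'fhh'.
Captured: group 1 = 'fhh'.

'fhh'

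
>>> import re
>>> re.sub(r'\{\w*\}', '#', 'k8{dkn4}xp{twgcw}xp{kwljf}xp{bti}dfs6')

Matches: at [2:8] → '{dkn4}'; at [10:17] → '{twgcw}'; at [19:26] → '{kwljf}'; at [28:33] → '{bti}'.
Every occurrence is swapped for '#'.

'k8#xp#xp#xp#dfs6'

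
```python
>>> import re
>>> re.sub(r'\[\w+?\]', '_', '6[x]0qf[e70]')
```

'6_0qf_'

Matches: at [1:4] → '[x]'; at [7:12] → '[e70]'.
`sub` substitutes '_' at each match site.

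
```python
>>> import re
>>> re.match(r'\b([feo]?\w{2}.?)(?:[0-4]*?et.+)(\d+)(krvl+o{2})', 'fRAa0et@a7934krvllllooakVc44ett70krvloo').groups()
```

The match spans [0:39] → 'fRAa0et@a7934krvllllooakVc44ett70krvloo'.
Captured: group 1 = 'fRAa', group 2 = '0', group 3 = 'krvloo'.

('fRAa', '0', 'krvloo')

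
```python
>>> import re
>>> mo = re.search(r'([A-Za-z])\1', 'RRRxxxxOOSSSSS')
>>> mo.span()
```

(0, 2)

After group 1 captures some text, `\1` only succeeds where that same text appears again.
Unlike `match`, `search` isn't anchored — it looks for the pattern anywhere in the string.
The match spans [0:2] → 'RR'.
Captured: group 1 = 'R'.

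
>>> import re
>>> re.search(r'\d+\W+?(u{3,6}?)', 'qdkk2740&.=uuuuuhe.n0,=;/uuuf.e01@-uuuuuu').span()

The match spans [4:14] → '2740&.=uuu'.

(4, 14)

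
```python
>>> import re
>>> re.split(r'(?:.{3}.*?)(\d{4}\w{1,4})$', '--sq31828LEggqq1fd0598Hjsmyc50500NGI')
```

['', '50500NGI', '']

Because the quantifier is non-greedy, it stops expanding at the earliest point where the rest of the pattern can succeed.
With a capturing group present, the delimiter's captured portion is kept in the result list.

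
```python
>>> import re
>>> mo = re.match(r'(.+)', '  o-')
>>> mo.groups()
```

The match spans [0:4] → '  o-'.
Captured: group 1 = '  o-'.

('  o-',)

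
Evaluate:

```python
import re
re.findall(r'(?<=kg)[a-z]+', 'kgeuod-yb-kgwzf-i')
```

['euod', 'wzf']

Because the assertion is zero-width, the text it checks is not consumed and won't appear in the result.
Matches: at [2:6] → 'euod'; at [12:15] → 'wzf'.
`findall` yields the raw match text (2 of them) because the pattern has no groups.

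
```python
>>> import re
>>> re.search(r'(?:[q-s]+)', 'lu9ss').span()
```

(3, 5)

Pattern: one or more of a character in [q-s] (non-capturing group).
`search` walks the string left to right and returns the first match it finds.
The match spans [3:5] → 'ss'.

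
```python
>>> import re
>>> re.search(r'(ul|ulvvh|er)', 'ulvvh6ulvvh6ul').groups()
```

The match spans [0:2] → 'ul'.
Captured: group 1 = 'ul'.

('ul',)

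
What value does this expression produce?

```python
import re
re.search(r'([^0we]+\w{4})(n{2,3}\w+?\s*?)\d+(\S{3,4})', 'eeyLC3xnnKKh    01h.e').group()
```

Pattern: one or more of any character except [0we], then exactly 4 of a word character (captured); then 2 to 3 of the literal 'n', then one or more of a word character (lazy), then zero or more of whitespace (lazy) (captured); then one or more of a digit; then 3 to 4 of a non-whitespace character (captured).
The match spans [2:21] → 'yLC3xnnKKh    01h.e'.

'yLC3xnnKKh    01h.e'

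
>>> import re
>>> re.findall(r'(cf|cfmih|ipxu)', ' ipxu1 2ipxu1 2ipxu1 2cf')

['ipxu', 'ipxu', 'ipxu', 'cf']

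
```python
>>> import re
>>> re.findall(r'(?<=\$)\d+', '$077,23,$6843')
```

['077', '6843']

Because the assertion is zero-width, the text it checks is not consumed and won't appear in the result.
Since nothing is captured, `findall` lists the 2 matched substrings directly.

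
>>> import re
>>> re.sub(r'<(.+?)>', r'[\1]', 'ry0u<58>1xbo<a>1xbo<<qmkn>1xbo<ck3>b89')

'ry0u[58]1xbo[a]1xbo[<qmkn]1xbo[ck3]b89'

Lazy quantifiers expand one character at a time until the remainder of the pattern can match.
Matches: at [4:8] → '<58>'; at [12:15] → '<a>'; at [19:26] → '<<qmkn>'; at [30:35] → '<ck3>'.
`\1` in the replacement pulls in group 1's text for each match.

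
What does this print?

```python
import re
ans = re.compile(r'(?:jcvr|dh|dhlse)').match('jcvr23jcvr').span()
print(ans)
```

(0, 4)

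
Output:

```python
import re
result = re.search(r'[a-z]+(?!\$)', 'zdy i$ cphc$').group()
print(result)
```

The negative lookahead/lookbehind blocks any match where the forbidden context is present.
`search` walks the string left to right and returns the first match it finds.
The match spans [0:3] → 'zdy'.

zdy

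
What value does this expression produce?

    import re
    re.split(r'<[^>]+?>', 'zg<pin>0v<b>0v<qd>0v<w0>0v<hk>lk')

Matches to split on: at [2:7] → '<pin>'; at [9:12] → '<b>'; at [14:18] → '<qd>'; at [20:24] → '<w0>'; at [26:30] → '<hk>'.
The string is cut at each match, leaving 6 pieces.

['zg', '0v', '0v', '0v', '0v', 'lk']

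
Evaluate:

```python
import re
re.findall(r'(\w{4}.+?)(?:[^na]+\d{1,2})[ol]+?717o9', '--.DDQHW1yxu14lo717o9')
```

['DDQHW']

A non-greedy quantifier consumes as few characters as it can — just enough that the remainder of the pattern still matches from where it stops; whatever follows it matches normally.
With a single group, `findall` returns only what that group captured — 1 item.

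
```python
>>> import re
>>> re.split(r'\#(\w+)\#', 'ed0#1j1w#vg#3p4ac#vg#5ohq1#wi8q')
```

With a capturing group present, the delimiter's captured portion is kept in the result list.

['ed0', '1j1w', 'vg', '3p4ac', 'vg', '5ohq1', 'wi8q']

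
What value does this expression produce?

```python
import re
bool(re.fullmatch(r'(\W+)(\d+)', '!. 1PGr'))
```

False

This matches one or more of a non-word character (captured); then one or more of a digit (captured).
`re.fullmatch` requires the pattern to consume the entire string.
Here the pattern can't cover the whole string, so the call returns None, and `bool(None)` is False.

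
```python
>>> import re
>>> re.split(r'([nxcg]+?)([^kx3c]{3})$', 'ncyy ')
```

Pattern: one or more of one of [nxcg] (lazy) (captured); then exactly 3 of any character except [kx3c] (captured); then anchored at the end.
Matches to split on: at [0:5] → 'ncyy '.
`re.split` interleaves the captured-group text with the surrounding fragments.

['', 'nc', 'yy ', '']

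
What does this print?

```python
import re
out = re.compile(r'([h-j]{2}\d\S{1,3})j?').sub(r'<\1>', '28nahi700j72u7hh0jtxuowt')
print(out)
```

The pattern matches exactly 2 of a character in [h-j], then a digit, then 1 to 3 of a non-whitespace character (captured); then optionally a literal 'j'.
Matches: at [4:10] → 'hi700j'; at [14:20] → 'hh0jtx'.
The replacement refers to a captured group, so each match is rewritten using its own captured text.

28na<hi700j>72u7<hh0jtx>uowt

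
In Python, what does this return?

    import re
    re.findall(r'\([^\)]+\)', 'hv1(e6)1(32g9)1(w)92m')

['(e6)', '(32g9)', '(w)']

Since nothing is captured, `findall` lists the 3 matched substrings directly.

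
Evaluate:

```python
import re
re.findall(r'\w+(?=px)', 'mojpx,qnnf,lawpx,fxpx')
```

Because the assertion is zero-width, the text it checks is not consumed and won't appear in the result.
No capturing groups, so `findall` returns the 3 full match strings.

['moj', 'law', 'fx']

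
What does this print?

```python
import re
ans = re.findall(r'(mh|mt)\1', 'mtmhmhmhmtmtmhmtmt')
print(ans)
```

`\1` has to match the exact text group 1 already captured.
Scanning left to right: at [2:6] match 'mhmh', group 1 = 'mh'; at [8:12] match 'mtmt', group 1 = 'mt'; at [14:18] match 'mtmt', group 1 = 'mt'.
One capturing group, so `findall` returns just the captured substring from each match — 3 in all.

['mh', 'mt', 'mt']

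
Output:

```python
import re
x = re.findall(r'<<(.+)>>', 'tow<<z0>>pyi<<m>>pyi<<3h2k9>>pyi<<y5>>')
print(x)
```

['z0>>pyi<<m>>pyi<<3h2k9>>pyi<<y5']

Walking the string: at [3:38] match '<<z0>>pyi<<m>>pyi<<3h2k9>>pyi<<y5>>', group 1 = 'z0>>pyi<<m>>pyi<<3h2k9>>pyi<<y5'.
With a single group, `findall` returns only what that group captured — 1 item.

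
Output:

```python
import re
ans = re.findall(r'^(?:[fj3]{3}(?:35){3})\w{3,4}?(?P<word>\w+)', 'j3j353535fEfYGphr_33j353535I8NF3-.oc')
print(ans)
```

Because the quantifier is non-greedy, it stops expanding at the earliest point where the rest of the pattern can succeed.
`findall` collects group 1 from the one match (1 total).

['YGphr_33j353535I8NF3']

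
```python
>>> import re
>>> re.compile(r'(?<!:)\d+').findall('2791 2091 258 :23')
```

['2791', '2091', '258', '3']

Because the assertion is negative and zero-width, positions next to the forbidden text are skipped.
With no groups in the pattern, `findall` gives back each whole match — 4 here.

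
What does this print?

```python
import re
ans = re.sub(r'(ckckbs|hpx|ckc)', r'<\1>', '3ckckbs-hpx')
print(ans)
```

Alternation isn't longest-match — the leftmost alternative that fits at this position is chosen.
Matches: at [1:7] → 'ckckbs'; at [8:11] → 'hpx'.
`\1` in the replacement pulls in group 1's text for each match.

3<ckckbs>-<hpx>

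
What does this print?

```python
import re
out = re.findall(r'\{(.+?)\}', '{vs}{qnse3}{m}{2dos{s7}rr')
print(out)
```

['vs', 'qnse3', 'm', '2dos{s7']

Matches: at [0:4] match '{vs}', group 1 = 'vs'; at [4:11] match '{qnse3}', group 1 = 'qnse3'; at [11:14] match '{m}', group 1 = 'm'; at [14:23] match '{2dos{s7}', group 1 = '2dos{s7'.
Because there's exactly one group, `findall` drops the full match and keeps group 1 from each hit.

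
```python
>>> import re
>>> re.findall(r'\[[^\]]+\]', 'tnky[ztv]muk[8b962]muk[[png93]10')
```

['[ztv]', '[8b962]', '[[png93]']

Scanning left to right: at [4:9] → '[ztv]'; at [12:19] → '[8b962]'; at [22:30] → '[[png93]'.
Since nothing is captured, `findall` lists the 3 matched substrings directly.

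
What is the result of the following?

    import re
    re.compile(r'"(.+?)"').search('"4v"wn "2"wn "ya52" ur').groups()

('4v',)

A `+?`/`*?`/`{m,n}?` starts at its minimum and grows only as far as needed for what follows to match.
`search` walks the string left to right and returns the first match it finds.
The match spans [0:4] → '"4v"'.
Captured: group 1 = '4v'.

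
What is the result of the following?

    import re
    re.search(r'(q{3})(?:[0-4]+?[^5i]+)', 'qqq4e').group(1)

Pattern: exactly 3 of a literal 'q' (captured); then one or more of a character in [0-4] (lazy), then one or more of any character except [5i] (non-capturing group).
`re.search` tries every starting position until one works.
The match spans [0:5] → 'qqq4e'.
Captured: group 1 = 'qqq'.

'qqq'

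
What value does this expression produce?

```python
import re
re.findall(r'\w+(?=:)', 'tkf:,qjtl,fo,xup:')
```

['tkf', 'xup']

The lookaround is zero-width — it requires the adjacent text to match without consuming it, so the asserted text isn't part of the match.
Matches: at [0:3] → 'tkf'; at [13:16] → 'xup'.
`findall` yields the raw match text (2 of them) because the pattern has no groups.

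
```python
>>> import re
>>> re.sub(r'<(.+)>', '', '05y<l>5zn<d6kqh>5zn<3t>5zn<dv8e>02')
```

'05y02'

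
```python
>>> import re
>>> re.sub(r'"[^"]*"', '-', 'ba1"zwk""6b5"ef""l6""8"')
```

'ba1--ef-l6-8"'

`sub` substitutes '-' at each match site.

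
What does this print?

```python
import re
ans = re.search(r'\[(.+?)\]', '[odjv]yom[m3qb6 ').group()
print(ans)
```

[odjv]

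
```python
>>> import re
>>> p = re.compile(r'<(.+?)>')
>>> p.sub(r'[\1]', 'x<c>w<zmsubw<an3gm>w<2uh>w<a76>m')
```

'x[c]w[zmsubw<an3gm]w[2uh]w[a76]m'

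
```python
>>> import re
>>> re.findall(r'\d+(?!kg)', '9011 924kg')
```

['9011', '92']

The negative lookahead/lookbehind blocks any match where the forbidden context is present.
Matches: at [0:4] → '9011'; at [5:7] → '92'.
With no groups in the pattern, `findall` gives back each whole match — 2 here.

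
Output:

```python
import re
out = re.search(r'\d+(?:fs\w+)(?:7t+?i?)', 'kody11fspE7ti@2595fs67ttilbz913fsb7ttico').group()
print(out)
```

11fspE7ti

Pattern: one or more of a digit; then the literal 'fs', then one or more of a word character (non-capturing group); then the literal '7', then one or more of the literal 't' (lazy), then optionally a literal 'i' (non-capturing group).
`re.search` scans for the first position where the pattern succeeds.
The match spans [4:13] → '11fspE7ti'.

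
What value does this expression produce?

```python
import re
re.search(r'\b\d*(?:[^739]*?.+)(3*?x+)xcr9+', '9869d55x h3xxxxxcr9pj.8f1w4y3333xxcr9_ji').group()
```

'9869d55x h3xxxxxcr9pj.8f1w4y3333xxcr9'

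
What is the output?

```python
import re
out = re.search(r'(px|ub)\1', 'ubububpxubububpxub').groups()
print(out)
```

('ub',)

`\1` is not a pattern — it's the concrete string captured by group 1, re-applied verbatim.
Unlike `match`, `search` isn't anchored — it looks for the pattern anywhere in the string.
The match spans [0:4] → 'ubub'.
Captured: group 1 = 'ub'.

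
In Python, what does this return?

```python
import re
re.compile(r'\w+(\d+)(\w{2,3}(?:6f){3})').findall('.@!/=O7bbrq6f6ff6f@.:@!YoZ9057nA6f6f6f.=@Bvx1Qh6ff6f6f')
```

This matches one or more of a word character; then one or more of a digit (captured); then 2 to 3 of a word character, then the literal '6f' repeated 3 times (captured).
Scanning left to right: at [23:38] match 'YoZ9057nA6f6f6f', groups = ('7', 'nA6f6f6f').
`findall` packs the 2 group values into a tuple for every match.

[('7', 'nA6f6f6f')]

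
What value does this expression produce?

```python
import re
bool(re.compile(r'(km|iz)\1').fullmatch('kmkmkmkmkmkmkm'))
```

False

The backreference `\1` re-matches whatever the first group consumed, character for character.
`re.fullmatch` requires the pattern to consume the entire string.
Here the string isn't matched end-to-end, so the call returns None, and `bool(None)` is False.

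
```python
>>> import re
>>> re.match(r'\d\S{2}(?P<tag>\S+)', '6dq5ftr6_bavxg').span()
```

(0, 14)

This matches a digit, then exactly 2 of a non-whitespace character; then one or more of a non-whitespace character (captured as 'tag').
`match` is anchored at position 0; if the pattern doesn't fit there, it returns None.
The match spans [0:14] → '6dq5ftr6_bavxg'.
Captured: group 1 = '5ftr6_bavxg'.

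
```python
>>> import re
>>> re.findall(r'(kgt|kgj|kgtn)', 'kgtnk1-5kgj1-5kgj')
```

The regex engine tests alternatives in the order written; an earlier branch that matches wins even if a later one would match more.
Matches: at [0:3] match 'kgt', group 1 = 'kgt'; at [8:11] match 'kgj', group 1 = 'kgj'; at [14:17] match 'kgj', group 1 = 'kgj'.
One capturing group, so `findall` returns just the captured substring from each match — 3 in all.

['kgt', 'kgj', 'kgj']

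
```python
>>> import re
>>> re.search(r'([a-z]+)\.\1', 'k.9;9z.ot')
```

None

`\1` has to match the exact text group 1 already captured.
`re.search` tries every starting position until one works.
Here no position works, so the call returns None.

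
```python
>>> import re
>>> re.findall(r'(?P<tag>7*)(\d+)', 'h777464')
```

[('777', '464')]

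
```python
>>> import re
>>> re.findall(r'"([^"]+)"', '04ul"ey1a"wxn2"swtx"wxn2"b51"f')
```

Matches: at [4:10] match '"ey1a"', group 1 = 'ey1a'; at [14:20] match '"swtx"', group 1 = 'swtx'; at [24:29] match '"b51"', group 1 = 'b51'.
Because there's exactly one group, `findall` drops the full match and keeps group 1 from each hit.

['ey1a', 'swtx', 'b51']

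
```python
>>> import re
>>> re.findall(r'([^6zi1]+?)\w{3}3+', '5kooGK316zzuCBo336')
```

['5ko', 'u']

The pattern matches one or more of any character except [6zi1] (lazy) (captured); then exactly 3 of a word character, then one or more of a literal '3'.
With the lazy modifier that quantifier settles for the fewest repetitions that let the rest of the pattern succeed (the atoms after it are unaffected and can still be greedy).
Matches: at [0:7] match '5kooGK3', group 1 = '5ko'; at [11:17] match 'uCBo33', group 1 = 'u'.
`findall` collects group 1 from each match (2 total).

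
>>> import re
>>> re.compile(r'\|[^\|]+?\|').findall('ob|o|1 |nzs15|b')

['|o|', '|nzs15|']

Matches: at [2:5] → '|o|'; at [7:14] → '|nzs15|'.
`findall` yields the raw match text (2 of them) because the pattern has no groups.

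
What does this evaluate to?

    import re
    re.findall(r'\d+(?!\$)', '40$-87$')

Because the assertion is negative and zero-width, positions next to the forbidden text are skipped.
Matches: at [0:1] → '4'; at [4:5] → '8'.
Since nothing is captured, `findall` lists the 2 matched substrings directly.

['4', '8']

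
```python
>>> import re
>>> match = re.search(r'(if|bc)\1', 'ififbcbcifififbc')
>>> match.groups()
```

('if',)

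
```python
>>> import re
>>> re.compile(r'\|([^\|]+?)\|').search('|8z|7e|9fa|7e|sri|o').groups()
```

('8z',)

`search` walks the string left to right and returns the first match it finds.
The match spans [0:4] → '|8z|'.
Captured: group 1 = '8z'.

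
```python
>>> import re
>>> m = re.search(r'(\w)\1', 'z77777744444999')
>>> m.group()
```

'77'

After group 1 captures some text, `\1` only succeeds where that same text appears again.
`re.search` tries every starting position until one works.
The match spans [1:3] → '77'.
Captured: group 1 = '7'.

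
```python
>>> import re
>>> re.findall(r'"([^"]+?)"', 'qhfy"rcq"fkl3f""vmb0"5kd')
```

['rcq', 'vmb0']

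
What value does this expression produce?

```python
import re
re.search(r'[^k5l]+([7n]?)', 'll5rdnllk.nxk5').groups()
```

The match spans [3:6] → 'rdn'.
Captured: group 1 = ''.

('',)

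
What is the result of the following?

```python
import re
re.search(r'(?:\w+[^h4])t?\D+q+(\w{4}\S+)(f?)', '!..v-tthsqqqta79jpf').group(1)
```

'ta79jpf'

This matches one or more of a word character, then any character except [h4] (non-capturing group); then optionally a literal 't', then one or more of a non-digit, then one or more of the literal 'q'; then exactly 4 of a word character, then one or more of a non-whitespace character (captured); then optionally a literal 'f' (captured).
`re.search` scans for the first position where the pattern succeeds.
The match spans [3:19] → 'v-tthsqqqta79jpf'.
Captured: group 1 = 'ta79jpf', group 2 = ''.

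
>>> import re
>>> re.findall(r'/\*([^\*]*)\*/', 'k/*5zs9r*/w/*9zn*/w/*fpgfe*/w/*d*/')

Walking the string: at [1:10] match '/*5zs9r*/', group 1 = '5zs9r'; at [11:18] match '/*9zn*/', group 1 = '9zn'; at [19:28] match '/*fpgfe*/', group 1 = 'fpgfe'; at [29:34] match '/*d*/', group 1 = 'd'.
Because there's exactly one group, `findall` drops the full match and keeps group 1 from each hit.

['5zs9r', '9zn', 'fpgfe', 'd']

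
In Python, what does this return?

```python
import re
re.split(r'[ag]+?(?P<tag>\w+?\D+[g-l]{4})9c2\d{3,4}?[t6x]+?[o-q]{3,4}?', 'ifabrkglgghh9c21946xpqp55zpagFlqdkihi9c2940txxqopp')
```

['if', 'brkglgghh', '55zp', 'gFlqdkihi', 'p']

`re.split` interleaves the captured-group text with the surrounding fragments.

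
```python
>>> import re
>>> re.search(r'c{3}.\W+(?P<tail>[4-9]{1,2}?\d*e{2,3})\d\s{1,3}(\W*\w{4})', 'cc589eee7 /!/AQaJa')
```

None

This matches exactly 3 of the literal 'c', then any character, then one or more of a non-word character; then 1 to 2 of a character in [4-9] (lazy), then zero or more of a digit, then 2 to 3 of the literal 'e' (captured as 'tail'); then a digit, then 1 to 3 of whitespace; then zero or more of a non-word character, then exactly 4 of a word character (captured).
`re.search` tries every starting position until one works.
Here no position works, so the call returns None.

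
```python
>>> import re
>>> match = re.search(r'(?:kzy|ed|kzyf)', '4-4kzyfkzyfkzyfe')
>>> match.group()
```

The regex engine tests alternatives in the order written; an earlier branch that matches wins even if a later one would match more.
`search` walks the string left to right and returns the first match it finds.
The match spans [3:6] → 'kzy'.

'kzy'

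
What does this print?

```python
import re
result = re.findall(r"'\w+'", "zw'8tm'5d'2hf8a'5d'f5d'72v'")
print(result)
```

["'8tm'", "'2hf8a'", "'f5d'"]

No capturing groups, so `findall` returns the 3 full match strings.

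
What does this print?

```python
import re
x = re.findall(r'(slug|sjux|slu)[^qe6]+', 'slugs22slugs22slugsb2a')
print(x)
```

['slug']

Alternation isn't longest-match — the leftmost alternative that fits at this position is chosen.
With a single group, `findall` returns only what that group captured — 1 item.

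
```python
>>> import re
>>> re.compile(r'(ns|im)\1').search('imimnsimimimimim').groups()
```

('im',)

The match spans [0:4] → 'imim'.
Captured: group 1 = 'im'.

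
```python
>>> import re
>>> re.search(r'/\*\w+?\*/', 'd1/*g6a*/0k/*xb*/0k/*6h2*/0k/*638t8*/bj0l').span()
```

The match spans [2:9] → '/*g6a*/'.

(2, 9)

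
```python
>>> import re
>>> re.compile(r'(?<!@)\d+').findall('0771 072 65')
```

['0771', '072', '65']

A negative assertion filters positions out without eating any characters.
Matches: at [0:4] → '0771'; at [5:8] → '072'; at [9:11] → '65'.
Since nothing is captured, `findall` lists the 3 matched substrings directly.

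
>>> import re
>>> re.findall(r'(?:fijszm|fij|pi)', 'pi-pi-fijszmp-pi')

['pi', 'pi', 'fijszm', 'pi']

Alternation tries branches left to right and keeps the first one that lets the overall match succeed at that position.
Matches: at [0:2] → 'pi'; at [3:5] → 'pi'; at [6:12] → 'fijszm'; at [14:16] → 'pi'.
No capturing groups, so `findall` returns the 4 full match strings.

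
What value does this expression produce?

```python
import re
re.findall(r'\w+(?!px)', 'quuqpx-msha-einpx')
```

['quuqpx', 'msha', 'einpx']

Because the assertion is negative and zero-width, positions next to the forbidden text are skipped.
Scanning left to right: at [0:6] → 'quuqpx'; at [7:11] → 'msha'; at [12:17] → 'einpx'.
Since nothing is captured, `findall` lists the 3 matched substrings directly.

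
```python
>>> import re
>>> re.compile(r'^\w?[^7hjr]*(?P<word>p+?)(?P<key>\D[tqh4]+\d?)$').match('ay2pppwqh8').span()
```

This matches anchored at the start of the string; then optionally a word character, then zero or more of any character except [7hjr]; then one or more of a literal 'p' (lazy) (captured as 'word'); then a non-digit, then one or more of one of [tqh4], then optionally a digit (captured as 'key'); then anchored at the end.
`re.match` only tries the pattern at the start of the string.
The match spans [0:10] → 'ay2pppwqh8'.
Captured: group 1 = 'p', group 2 = 'wqh8'.

(0, 10)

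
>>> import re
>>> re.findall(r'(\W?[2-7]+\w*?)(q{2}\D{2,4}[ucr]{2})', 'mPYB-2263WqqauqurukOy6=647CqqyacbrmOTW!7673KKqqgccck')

Pattern: optionally a non-word character, then one or more of a character in [2-7], then zero or more of a word character (lazy) (captured); then exactly 2 of the literal 'q', then 2 to 4 of a non-digit, then exactly 2 of one of [ucr] (captured).
Scanning left to right: at [4:18] match '-2263Wqqauquru', groups = ('-2263W', 'qqauquru'); at [38:51] match '!7673KKqqgccc', groups = ('!7673KK', 'qqgccc').
With 2 capturing groups, `findall` returns a 2-tuple per match.

[('-2263W', 'qqauquru'), ('!7673KK', 'qqgccc')]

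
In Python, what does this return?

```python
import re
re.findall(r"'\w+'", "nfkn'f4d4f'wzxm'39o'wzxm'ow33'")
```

With no groups in the pattern, `findall` gives back each whole match — 3 here.

["'f4d4f'", "'39o'", "'ow33'"]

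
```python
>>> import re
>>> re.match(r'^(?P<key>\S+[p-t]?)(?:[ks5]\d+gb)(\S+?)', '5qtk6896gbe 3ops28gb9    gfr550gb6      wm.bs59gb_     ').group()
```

The pattern matches anchored at the start of the string; then one or more of a non-whitespace character, then optionally a character in [p-t] (captured as 'key'); then one of [ks5], then one or more of a digit, then the literal 'gb' (non-capturing group); then one or more of a non-whitespace character (lazy) (captured).
`match` is anchored at position 0; if the pattern doesn't fit there, it returns None.
The match spans [0:11] → '5qtk6896gbe'.
Captured: group 1 = '5qt', group 2 = 'e'.

'5qtk6896gbe'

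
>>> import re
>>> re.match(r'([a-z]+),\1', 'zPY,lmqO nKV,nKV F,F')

The backreference `\1` re-matches whatever the first group consumed, character for character.
`re.match` only tries the pattern at the start of the string.
Here the pattern fails at index 0, so the call returns None.

None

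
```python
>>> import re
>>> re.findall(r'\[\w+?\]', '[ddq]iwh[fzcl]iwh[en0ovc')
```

Scanning left to right: at [0:5] → '[ddq]'; at [8:14] → '[fzcl]'.
No capturing groups, so `findall` returns the 2 full match strings.

['[ddq]', '[fzcl]']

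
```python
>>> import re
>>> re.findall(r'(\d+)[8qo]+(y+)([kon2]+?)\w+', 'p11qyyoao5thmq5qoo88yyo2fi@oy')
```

With 3 capturing groups, `findall` returns a 3-tuple per match.

[('11', 'yy', 'o')]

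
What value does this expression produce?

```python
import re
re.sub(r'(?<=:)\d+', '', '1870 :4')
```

The `(?=…)`/`(?<=…)` assertion just peeks at neighbouring text; it doesn't advance the match position.
`sub` substitutes '' at each match site.

'1870 :'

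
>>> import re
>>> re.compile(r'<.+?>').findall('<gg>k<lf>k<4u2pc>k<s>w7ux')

['<gg>', '<lf>', '<4u2pc>', '<s>']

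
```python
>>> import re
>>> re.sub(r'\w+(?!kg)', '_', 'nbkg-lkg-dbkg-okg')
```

'_-_-_-_'

A negative assertion filters positions out without eating any characters.
Every occurrence is swapped for '_'.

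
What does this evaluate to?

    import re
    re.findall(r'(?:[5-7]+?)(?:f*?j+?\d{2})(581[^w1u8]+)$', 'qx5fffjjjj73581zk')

['581zk']

This matches one or more of a character in [5-7] (lazy) (non-capturing group); then zero or more of a literal 'f' (lazy), then one or more of the literal 'j' (lazy), then exactly 2 of a digit (non-capturing group); then the literal '581', then one or more of any character except [w1u8] (captured); then anchored at the end.
`findall` collects group 1 from the one match (1 total).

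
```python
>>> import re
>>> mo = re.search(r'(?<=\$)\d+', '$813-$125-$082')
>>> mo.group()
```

'813'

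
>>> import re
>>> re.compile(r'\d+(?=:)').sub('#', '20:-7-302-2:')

'#:-7-302-#:'

Because the assertion is zero-width, the text it checks is not consumed and won't appear in the result.
Matches: at [0:2] → '20'; at [10:11] → '2'.
Each match is replaced by '#'.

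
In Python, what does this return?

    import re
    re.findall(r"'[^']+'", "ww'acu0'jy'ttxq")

`findall` yields the raw match text (1 of them) because the pattern has no groups.

["'acu0'"]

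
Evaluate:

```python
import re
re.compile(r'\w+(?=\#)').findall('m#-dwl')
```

['m']

The `(?=…)`/`(?<=…)` assertion just peeks at neighbouring text; it doesn't advance the match position.
Matches: at [0:1] → 'm'.
`findall` yields the raw match text (1 of them) because the pattern has no groups.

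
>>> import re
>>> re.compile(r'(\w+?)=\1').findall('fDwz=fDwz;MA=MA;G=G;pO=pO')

['fDwz', 'MA', 'G', 'pO']

`\1` is not a pattern — it's the concrete string captured by group 1, re-applied verbatim.
One capturing group, so `findall` returns just the captured substring from each match — 4 in all.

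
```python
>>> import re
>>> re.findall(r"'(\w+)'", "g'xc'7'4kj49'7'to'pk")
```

['xc', '4kj49', 'to']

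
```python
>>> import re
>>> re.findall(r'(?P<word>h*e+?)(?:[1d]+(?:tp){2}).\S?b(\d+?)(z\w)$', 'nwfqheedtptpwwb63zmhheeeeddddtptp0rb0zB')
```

[('hheeee', '0', 'zB')]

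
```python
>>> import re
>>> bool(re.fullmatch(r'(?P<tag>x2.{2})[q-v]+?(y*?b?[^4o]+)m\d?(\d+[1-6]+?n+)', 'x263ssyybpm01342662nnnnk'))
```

`re.fullmatch` is like wrapping the pattern in `^…$` (in single-line mode).
Here there's no way to consume every character, so the call returns None, and `bool(None)` is False.

False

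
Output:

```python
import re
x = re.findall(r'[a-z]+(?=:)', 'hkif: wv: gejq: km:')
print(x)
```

['hkif', 'wv', 'gejq', 'km']

The positive lookaround only admits positions where the adjacent text matches; those characters stay outside the span.
Matches: at [0:4] → 'hkif'; at [6:8] → 'wv'; at [10:14] → 'gejq'; at [16:18] → 'km'.
Since nothing is captured, `findall` lists the 4 matched substrings directly.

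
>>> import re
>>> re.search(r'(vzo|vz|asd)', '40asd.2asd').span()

Unlike `match`, `search` isn't anchored — it looks for the pattern anywhere in the string.
The match spans [2:5] → 'asd'.
Captured: group 1 = 'asd'.

(2, 5)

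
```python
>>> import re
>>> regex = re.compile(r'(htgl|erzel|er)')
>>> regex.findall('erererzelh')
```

`|` is ordered: at each position the engine commits to the first alternative that works.
Walking the string: at [0:2] match 'er', group 1 = 'er'; at [2:4] match 'er', group 1 = 'er'; at [4:9] match 'erzel', group 1 = 'erzel'.
With a single group, `findall` returns only what that group captured — 3 items.

['er', 'er', 'erzel']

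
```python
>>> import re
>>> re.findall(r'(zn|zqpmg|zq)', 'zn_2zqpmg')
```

['zn', 'zqpmg']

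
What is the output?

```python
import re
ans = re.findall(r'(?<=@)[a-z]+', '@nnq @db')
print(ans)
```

['nnq', 'db']

Lookahead/lookbehind check context without consuming it, so the matched span excludes the asserted characters.
Walking the string: at [1:4] → 'nnq'; at [6:8] → 'db'.
Since nothing is captured, `findall` lists the 2 matched substrings directly.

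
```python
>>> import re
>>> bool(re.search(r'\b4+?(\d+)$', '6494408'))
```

False

This matches a word boundary (`\b`, zero-width); then one or more of a literal '4' (lazy); then one or more of a digit (captured); then anchored at the end.
`re.search` scans for the first position where the pattern succeeds.
Here no position works, so the call returns None, and `bool(None)` is False.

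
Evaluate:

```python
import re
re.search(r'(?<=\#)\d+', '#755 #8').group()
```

The positive lookaround only admits positions where the adjacent text matches; those characters stay outside the span.
The match spans [1:4] → '755'.

'755'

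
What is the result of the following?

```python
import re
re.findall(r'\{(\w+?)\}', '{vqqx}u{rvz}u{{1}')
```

One capturing group, so `findall` returns just the captured substring from each match — 3 in all.

['vqqx', 'rvz', '1']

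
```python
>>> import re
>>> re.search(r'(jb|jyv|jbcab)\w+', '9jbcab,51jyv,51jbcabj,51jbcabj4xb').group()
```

'jbcab'

`search` walks the string left to right and returns the first match it finds.
The match spans [1:6] → 'jbcab'.
Captured: group 1 = 'jb'.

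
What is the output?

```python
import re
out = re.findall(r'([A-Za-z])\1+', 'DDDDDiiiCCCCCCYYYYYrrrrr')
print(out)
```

['D', 'i', 'C', 'Y', 'r']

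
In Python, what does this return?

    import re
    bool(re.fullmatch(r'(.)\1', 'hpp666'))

After group 1 captures some text, `\1` only succeeds where that same text appears again.
`re.fullmatch` requires the pattern to consume the entire string.
Here the string isn't matched end-to-end, so the call returns None, and `bool(None)` is False.

False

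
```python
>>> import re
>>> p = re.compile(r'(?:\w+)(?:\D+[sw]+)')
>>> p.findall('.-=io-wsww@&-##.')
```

['io-wsww']

Since nothing is captured, `findall` lists the 1 matched substring directly.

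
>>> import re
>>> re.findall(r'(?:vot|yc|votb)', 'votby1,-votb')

['vot', 'vot']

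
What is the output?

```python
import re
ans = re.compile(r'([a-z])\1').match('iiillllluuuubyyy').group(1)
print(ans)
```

The match spans [0:2] → 'ii'.
Captured: group 1 = 'i'.

i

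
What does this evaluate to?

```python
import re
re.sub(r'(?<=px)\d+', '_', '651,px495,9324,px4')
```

The `(?=…)`/`(?<=…)` assertion just peeks at neighbouring text; it doesn't advance the match position.
Matches: at [6:9] → '495'; at [17:18] → '4'.
Every occurrence is swapped for '_'.

'651,px_,9324,px_'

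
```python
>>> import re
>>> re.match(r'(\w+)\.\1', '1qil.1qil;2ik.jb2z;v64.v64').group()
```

'1qil.1qil'

`\1` has to match the exact text group 1 already captured.
With `match`, the pattern is implicitly anchored at the beginning.
The match spans [0:9] → '1qil.1qil'.
Captured: group 1 = '1qil'.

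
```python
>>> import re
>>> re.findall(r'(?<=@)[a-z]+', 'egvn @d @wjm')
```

['d', 'wjm']

The lookaround is zero-width — it requires the adjacent text to match without consuming it, so the asserted text isn't part of the match.
No capturing groups, so `findall` returns the 2 full match strings.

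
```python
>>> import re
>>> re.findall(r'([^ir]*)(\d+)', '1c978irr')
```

Pattern: zero or more of any character except [ir] (captured); then one or more of a digit (captured).
Matches: at [0:5] match '1c978', groups = ('1c97', '8').
Multiple groups make `findall` return tuples — one 2-tuple for the one match.

[('1c97', '8')]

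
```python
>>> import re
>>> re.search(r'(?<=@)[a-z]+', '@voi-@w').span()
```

(1, 4)

Because the assertion is zero-width, the text it checks is not consumed and won't appear in the result.
The match spans [1:4] → 'voi'.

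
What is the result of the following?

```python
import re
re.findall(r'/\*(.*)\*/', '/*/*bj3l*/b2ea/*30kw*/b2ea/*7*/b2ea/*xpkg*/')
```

['/*bj3l*/b2ea/*30kw*/b2ea/*7*/b2ea/*xpkg']

Walking the string: at [0:43] match '/*/*bj3l*/b2ea/*30kw*/b2ea/*7*/b2ea/*xpkg*/', group 1 = '/*bj3l*/b2ea/*30kw*/b2ea/*7*/b2ea/*xpkg'.
`findall` collects group 1 from the one match (1 total).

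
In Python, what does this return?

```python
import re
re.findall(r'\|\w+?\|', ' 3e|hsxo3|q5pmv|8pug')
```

['|hsxo3|']

Scanning left to right: at [3:10] → '|hsxo3|'.
`findall` yields the raw match text (1 of them) because the pattern has no groups.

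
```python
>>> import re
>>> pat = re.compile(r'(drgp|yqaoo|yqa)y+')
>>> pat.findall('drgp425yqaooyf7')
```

['yqaoo']

Scanning left to right: at [7:13] match 'yqaooy', group 1 = 'yqaoo'.
`findall` collects group 1 from the one match (1 total).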